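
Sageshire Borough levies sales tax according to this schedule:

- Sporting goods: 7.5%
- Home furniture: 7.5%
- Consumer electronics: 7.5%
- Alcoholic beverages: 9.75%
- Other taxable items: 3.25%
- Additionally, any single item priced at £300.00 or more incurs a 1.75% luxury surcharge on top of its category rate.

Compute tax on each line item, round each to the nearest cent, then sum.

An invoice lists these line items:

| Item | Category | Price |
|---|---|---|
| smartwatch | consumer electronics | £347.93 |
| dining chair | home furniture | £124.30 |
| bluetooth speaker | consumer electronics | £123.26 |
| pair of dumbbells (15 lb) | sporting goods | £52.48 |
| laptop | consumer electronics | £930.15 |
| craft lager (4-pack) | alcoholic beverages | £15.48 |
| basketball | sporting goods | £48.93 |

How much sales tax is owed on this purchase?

Smartwatch £347.93: consumer electronics → 7.5% + 1.75% surcharge = 9.25% → £32.18
Dining chair £124.30: home furniture → 7.5% → £9.32
Bluetooth speaker £123.26: consumer electronics → 7.5% → £9.24
Pair of dumbbells (15 lb) £52.48: sporting goods → 7.5% → £3.94
Laptop £930.15: consumer electronics → 7.5% + 1.75% surcharge = 9.25% → £86.04
Craft lager (4-pack) £15.48: alcoholic beverages → 9.75% → £1.51
Basketball £48.93: sporting goods → 7.5% → £3.67
Total tax = £32.18 + £9.32 + £9.24 + £3.94 + £86.04 + £1.51 + £3.67 = £145.90

£145.90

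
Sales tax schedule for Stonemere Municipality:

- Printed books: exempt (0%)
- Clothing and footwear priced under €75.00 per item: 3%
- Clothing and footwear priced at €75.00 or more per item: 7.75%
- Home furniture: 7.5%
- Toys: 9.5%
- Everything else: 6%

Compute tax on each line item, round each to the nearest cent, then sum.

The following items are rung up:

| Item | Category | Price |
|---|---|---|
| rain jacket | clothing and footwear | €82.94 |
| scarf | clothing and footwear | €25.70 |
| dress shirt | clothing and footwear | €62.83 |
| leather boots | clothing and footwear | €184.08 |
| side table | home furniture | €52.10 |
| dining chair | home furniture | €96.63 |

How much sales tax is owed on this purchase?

€34.51

Rain jacket €82.94: clothing and footwear, €75.00 or more → 7.75% → €6.43
Scarf €25.70: clothing and footwear, under €75.00 → 3% → €0.77
Dress shirt €62.83: clothing and footwear, under €75.00 → 3% → €1.88
Leather boots €184.08: clothing and footwear, €75.00 or more → 7.75% → €14.27
Side table €52.10: home furniture → 7.5% → €3.91
Dining chair €96.63: home furniture → 7.5% → €7.25
Total tax = €6.43 + €0.77 + €1.88 + €14.27 + €3.91 + €7.25 = €34.51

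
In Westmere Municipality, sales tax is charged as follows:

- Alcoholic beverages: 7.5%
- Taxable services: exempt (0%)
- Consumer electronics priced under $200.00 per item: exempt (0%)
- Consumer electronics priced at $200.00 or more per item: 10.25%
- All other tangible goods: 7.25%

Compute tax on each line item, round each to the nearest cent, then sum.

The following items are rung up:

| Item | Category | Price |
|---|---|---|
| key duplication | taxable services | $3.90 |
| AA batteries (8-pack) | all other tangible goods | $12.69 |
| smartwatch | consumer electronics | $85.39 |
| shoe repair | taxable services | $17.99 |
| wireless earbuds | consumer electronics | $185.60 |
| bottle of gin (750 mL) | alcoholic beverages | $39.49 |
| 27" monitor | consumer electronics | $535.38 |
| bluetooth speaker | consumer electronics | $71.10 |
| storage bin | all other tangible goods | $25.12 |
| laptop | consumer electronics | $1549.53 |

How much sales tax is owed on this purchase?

Key duplication $3.90: taxable services → 0% → $0.00
AA batteries (8-pack) $12.69: all other tangible goods → 7.25% → $0.92
Smartwatch $85.39: consumer electronics, under $200.00 → 0% → $0.00
Shoe repair $17.99: taxable services → 0% → $0.00
Wireless earbuds $185.60: consumer electronics, under $200.00 → 0% → $0.00
Bottle of gin (750 mL) $39.49: alcoholic beverages → 7.5% → $2.96
27" monitor $535.38: consumer electronics, $200.00 or more → 10.25% → $54.88
Bluetooth speaker $71.10: consumer electronics, under $200.00 → 0% → $0.00
Storage bin $25.12: all other tangible goods → 7.25% → $1.82
Laptop $1549.53: consumer electronics, $200.00 or more → 10.25% → $158.83
Total tax = $0.92 + $2.96 + $54.88 + $1.82 + $158.83 = $219.41

$219.41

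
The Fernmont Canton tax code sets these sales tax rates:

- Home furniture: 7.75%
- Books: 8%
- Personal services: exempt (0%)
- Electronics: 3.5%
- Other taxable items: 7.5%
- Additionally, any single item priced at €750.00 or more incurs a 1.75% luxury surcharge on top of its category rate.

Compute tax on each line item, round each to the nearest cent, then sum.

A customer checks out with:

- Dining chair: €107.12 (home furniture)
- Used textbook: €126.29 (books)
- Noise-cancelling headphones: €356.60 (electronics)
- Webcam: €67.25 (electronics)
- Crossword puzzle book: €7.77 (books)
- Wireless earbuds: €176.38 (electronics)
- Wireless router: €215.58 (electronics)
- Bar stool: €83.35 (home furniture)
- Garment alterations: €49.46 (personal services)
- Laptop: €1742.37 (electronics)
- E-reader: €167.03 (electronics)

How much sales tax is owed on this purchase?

Dining chair €107.12: home furniture → 7.75% → €8.30
Used textbook €126.29: books → 8% → €10.10
Noise-cancelling headphones €356.60: electronics → 3.5% → €12.48
Webcam €67.25: electronics → 3.5% → €2.35
Crossword puzzle book €7.77: books → 8% → €0.62
Wireless earbuds €176.38: electronics → 3.5% → €6.17
Wireless router €215.58: electronics → 3.5% → €7.55
Bar stool €83.35: home furniture → 7.75% → €6.46
Garment alterations €49.46: personal services → 0% → €0.00
Laptop €1742.37: electronics → 3.5% + 1.75% surcharge = 5.25% → €91.47
E-reader €167.03: electronics → 3.5% → €5.85
Total tax = €8.30 + €10.10 + €12.48 + €2.35 + €0.62 + €6.17 + €7.55 + €6.46 + €91.47 + €5.85 = €151.35

€151.35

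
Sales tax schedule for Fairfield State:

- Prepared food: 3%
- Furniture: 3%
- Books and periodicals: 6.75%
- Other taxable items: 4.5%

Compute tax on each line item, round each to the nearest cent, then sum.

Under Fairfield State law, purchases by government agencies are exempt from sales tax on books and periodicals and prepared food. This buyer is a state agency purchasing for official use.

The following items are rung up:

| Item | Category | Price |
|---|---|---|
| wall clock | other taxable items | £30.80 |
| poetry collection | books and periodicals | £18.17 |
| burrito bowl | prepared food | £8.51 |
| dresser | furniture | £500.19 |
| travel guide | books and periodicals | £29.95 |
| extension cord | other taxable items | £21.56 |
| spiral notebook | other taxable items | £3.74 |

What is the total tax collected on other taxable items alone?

£2.53

Wall clock £30.80: other taxable items → 4.5% → £1.39
Extension cord £21.56: other taxable items → 4.5% → £0.97
Spiral notebook £3.74: other taxable items → 4.5% → £0.17
Tax on other taxable items = £1.39 + £0.97 + £0.17 = £2.53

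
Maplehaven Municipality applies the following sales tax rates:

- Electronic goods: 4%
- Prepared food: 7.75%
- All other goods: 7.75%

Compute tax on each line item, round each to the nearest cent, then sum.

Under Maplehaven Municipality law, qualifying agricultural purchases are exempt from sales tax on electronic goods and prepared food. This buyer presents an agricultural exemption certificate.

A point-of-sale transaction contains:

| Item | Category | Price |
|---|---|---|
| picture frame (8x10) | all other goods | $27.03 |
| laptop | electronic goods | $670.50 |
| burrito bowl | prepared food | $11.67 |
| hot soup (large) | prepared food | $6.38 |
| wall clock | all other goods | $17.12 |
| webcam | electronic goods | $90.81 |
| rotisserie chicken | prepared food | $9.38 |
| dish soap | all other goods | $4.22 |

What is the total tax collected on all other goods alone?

Picture frame (8x10) $27.03: all other goods → 7.75% → $2.09
Wall clock $17.12: all other goods → 7.75% → $1.33
Dish soap $4.22: all other goods → 7.75% → $0.33
Tax on all other goods = $2.09 + $1.33 + $0.33 = $3.75

$3.75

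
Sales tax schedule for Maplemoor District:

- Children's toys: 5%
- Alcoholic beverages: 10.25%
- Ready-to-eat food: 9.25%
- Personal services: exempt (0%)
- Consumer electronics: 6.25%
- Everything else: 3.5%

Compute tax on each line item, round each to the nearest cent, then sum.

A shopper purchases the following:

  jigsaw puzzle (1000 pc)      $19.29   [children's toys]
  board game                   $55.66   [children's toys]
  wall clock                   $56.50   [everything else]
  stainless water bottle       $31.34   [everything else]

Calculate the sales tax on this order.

$6.82

Jigsaw puzzle (1000 pc) $19.29: children's toys → 5% → $0.96
Board game $55.66: children's toys → 5% → $2.78
Wall clock $56.50: everything else → 3.5% → $1.98
Stainless water bottle $31.34: everything else → 3.5% → $1.10
Total tax = $0.96 + $2.78 + $1.98 + $1.10 = $6.82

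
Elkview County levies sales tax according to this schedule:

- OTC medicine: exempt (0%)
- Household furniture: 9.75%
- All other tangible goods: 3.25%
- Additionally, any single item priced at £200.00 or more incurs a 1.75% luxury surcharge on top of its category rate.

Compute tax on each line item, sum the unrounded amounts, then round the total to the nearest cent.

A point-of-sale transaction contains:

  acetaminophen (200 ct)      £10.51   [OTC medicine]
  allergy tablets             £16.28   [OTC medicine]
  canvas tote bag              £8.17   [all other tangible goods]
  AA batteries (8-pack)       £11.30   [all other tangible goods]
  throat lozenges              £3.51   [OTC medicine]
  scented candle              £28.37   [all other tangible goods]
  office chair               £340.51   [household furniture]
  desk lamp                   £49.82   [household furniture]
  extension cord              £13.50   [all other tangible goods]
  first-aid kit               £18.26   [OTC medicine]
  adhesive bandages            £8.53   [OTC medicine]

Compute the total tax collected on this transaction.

£46.01

Acetaminophen (200 ct) £10.51: OTC medicine → 0% → £0.00
Allergy tablets £16.28: OTC medicine → 0% → £0.00
Canvas tote bag £8.17: all other tangible goods → 3.25% → £0.265525
AA batteries (8-pack) £11.30: all other tangible goods → 3.25% → £0.36725
Throat lozenges £3.51: OTC medicine → 0% → £0.00
Scented candle £28.37: all other tangible goods → 3.25% → £0.922025
Office chair £340.51: household furniture → 9.75% + 1.75% surcharge = 11.5% → £39.15865
Desk lamp £49.82: household furniture → 9.75% → £4.85745
Extension cord £13.50: all other tangible goods → 3.25% → £0.43875
First-aid kit £18.26: OTC medicine → 0% → £0.00
Adhesive bandages £8.53: OTC medicine → 0% → £0.00
Unrounded tax sum = £46.00965 → £46.01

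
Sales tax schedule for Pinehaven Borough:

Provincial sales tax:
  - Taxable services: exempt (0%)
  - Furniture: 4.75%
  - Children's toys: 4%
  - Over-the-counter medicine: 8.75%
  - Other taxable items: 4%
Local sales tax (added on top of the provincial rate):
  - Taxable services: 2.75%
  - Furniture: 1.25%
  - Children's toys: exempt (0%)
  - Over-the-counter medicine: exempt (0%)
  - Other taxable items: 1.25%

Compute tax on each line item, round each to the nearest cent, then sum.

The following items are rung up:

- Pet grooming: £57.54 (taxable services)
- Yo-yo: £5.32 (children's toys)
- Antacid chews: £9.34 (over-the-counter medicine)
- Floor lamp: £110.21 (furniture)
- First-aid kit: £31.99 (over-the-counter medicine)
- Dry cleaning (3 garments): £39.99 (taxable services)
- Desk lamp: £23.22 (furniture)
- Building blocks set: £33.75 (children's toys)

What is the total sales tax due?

Pet grooming £57.54: taxable services → 0% + 2.75% local = 2.75% → £1.58
Yo-yo £5.32: children's toys → 4% + 0% local = 4% → £0.21
Antacid chews £9.34: over-the-counter medicine → 8.75% + 0% local = 8.75% → £0.82
Floor lamp £110.21: furniture → 4.75% + 1.25% local = 6% → £6.61
First-aid kit £31.99: over-the-counter medicine → 8.75% + 0% local = 8.75% → £2.80
Dry cleaning (3 garments) £39.99: taxable services → 0% + 2.75% local = 2.75% → £1.10
Desk lamp £23.22: furniture → 4.75% + 1.25% local = 6% → £1.39
Building blocks set £33.75: children's toys → 4% + 0% local = 4% → £1.35
Total tax = £1.58 + £0.21 + £0.82 + £6.61 + £2.80 + £1.10 + £1.39 + £1.35 = £15.86

£15.86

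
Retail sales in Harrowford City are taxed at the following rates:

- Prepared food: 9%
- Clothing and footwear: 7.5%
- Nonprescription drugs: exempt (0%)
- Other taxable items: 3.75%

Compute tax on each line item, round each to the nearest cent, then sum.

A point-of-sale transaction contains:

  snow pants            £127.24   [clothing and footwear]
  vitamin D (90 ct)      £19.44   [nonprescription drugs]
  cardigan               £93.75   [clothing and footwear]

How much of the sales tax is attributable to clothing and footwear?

£16.57

Snow pants £127.24: clothing and footwear → 7.5% → £9.54
Cardigan £93.75: clothing and footwear → 7.5% → £7.03
Tax on clothing and footwear = £9.54 + £7.03 = £16.57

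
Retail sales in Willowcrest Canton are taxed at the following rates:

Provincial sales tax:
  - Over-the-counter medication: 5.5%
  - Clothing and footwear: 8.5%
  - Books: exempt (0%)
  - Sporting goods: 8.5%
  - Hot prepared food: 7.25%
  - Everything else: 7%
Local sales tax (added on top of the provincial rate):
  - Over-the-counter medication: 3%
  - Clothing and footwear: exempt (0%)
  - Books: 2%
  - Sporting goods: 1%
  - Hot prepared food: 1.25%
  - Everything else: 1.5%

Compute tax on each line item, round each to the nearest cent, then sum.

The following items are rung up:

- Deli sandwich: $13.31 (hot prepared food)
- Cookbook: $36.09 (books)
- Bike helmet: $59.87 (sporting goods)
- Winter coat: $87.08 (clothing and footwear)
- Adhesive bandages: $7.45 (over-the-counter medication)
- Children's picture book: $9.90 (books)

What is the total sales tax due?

Deli sandwich $13.31: hot prepared food → 7.25% + 1.25% local = 8.5% → $1.13
Cookbook $36.09: books → 0% + 2% local = 2% → $0.72
Bike helmet $59.87: sporting goods → 8.5% + 1% local = 9.5% → $5.69
Winter coat $87.08: clothing and footwear → 8.5% + 0% local = 8.5% → $7.40
Adhesive bandages $7.45: over-the-counter medication → 5.5% + 3% local = 8.5% → $0.63
Children's picture book $9.90: books → 0% + 2% local = 2% → $0.20
Total tax = $1.13 + $0.72 + $5.69 + $7.40 + $0.63 + $0.20 = $15.77

$15.77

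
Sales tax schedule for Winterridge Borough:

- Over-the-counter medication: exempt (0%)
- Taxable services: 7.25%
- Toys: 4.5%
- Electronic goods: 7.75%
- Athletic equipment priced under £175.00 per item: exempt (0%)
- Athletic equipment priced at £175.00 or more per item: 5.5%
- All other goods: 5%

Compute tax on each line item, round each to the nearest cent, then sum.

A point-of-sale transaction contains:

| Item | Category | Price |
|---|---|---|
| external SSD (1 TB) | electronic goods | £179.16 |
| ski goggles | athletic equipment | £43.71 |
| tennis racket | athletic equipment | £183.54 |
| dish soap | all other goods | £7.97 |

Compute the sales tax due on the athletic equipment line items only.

£10.09

Ski goggles £43.71: athletic equipment, under £175.00 → 0% → £0.00
Tennis racket £183.54: athletic equipment, £175.00 or more → 5.5% → £10.09
Tax on athletic equipment = £0.00 + £10.09 = £10.09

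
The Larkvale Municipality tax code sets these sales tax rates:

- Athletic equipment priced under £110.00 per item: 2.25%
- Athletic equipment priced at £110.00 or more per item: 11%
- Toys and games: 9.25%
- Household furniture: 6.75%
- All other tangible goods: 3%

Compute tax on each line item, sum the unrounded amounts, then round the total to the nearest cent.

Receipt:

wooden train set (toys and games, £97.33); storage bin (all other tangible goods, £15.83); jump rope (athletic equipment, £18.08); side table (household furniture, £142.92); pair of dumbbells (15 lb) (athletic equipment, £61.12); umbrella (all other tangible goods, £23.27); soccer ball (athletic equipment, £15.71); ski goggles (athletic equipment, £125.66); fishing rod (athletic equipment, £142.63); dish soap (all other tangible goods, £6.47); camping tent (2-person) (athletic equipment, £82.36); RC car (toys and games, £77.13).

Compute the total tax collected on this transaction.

£60.65

Wooden train set £97.33: toys and games → 9.25% → £9.003025
Storage bin £15.83: all other tangible goods → 3% → £0.4749
Jump rope £18.08: athletic equipment, under £110.00 → 2.25% → £0.4068
Side table £142.92: household furniture → 6.75% → £9.6471
Pair of dumbbells (15 lb) £61.12: athletic equipment, under £110.00 → 2.25% → £1.3752
Umbrella £23.27: all other tangible goods → 3% → £0.6981
Soccer ball £15.71: athletic equipment, under £110.00 → 2.25% → £0.353475
Ski goggles £125.66: athletic equipment, £110.00 or more → 11% → £13.8226
Fishing rod £142.63: athletic equipment, £110.00 or more → 11% → £15.6893
Dish soap £6.47: all other tangible goods → 3% → £0.1941
Camping tent (2-person) £82.36: athletic equipment, under £110.00 → 2.25% → £1.8531
RC car £77.13: toys and games → 9.25% → £7.134525
Unrounded tax sum = £60.652225 → £60.65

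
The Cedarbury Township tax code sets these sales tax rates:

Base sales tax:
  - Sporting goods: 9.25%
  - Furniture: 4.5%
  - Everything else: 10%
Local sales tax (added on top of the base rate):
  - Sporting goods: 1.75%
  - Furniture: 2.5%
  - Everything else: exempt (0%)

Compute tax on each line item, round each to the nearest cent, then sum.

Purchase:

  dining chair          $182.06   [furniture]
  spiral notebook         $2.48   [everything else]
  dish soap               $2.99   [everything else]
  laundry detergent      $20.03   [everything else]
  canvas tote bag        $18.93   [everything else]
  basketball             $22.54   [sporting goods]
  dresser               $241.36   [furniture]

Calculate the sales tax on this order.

Dining chair $182.06: furniture → 4.5% + 2.5% local = 7% → $12.74
Spiral notebook $2.48: everything else → 10% + 0% local = 10% → $0.25
Dish soap $2.99: everything else → 10% + 0% local = 10% → $0.30
Laundry detergent $20.03: everything else → 10% + 0% local = 10% → $2.00
Canvas tote bag $18.93: everything else → 10% + 0% local = 10% → $1.89
Basketball $22.54: sporting goods → 9.25% + 1.75% local = 11% → $2.48
Dresser $241.36: furniture → 4.5% + 2.5% local = 7% → $16.90
Total tax = $12.74 + $0.25 + $0.30 + $2.00 + $1.89 + $2.48 + $16.90 = $36.56

$36.56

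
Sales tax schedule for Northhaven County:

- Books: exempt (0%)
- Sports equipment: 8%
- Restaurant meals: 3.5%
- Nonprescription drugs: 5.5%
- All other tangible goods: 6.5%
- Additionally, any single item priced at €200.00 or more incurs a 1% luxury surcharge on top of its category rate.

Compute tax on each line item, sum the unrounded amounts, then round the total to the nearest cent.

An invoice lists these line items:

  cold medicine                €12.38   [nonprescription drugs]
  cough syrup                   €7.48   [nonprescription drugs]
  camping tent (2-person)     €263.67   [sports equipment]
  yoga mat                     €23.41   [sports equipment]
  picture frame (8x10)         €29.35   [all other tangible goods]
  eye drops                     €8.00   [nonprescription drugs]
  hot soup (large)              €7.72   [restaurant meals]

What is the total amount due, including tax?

Cold medicine €12.38: nonprescription drugs → 5.5% → €0.6809
Cough syrup €7.48: nonprescription drugs → 5.5% → €0.4114
Camping tent (2-person) €263.67: sports equipment → 8% + 1% surcharge = 9% → €23.7303
Yoga mat €23.41: sports equipment → 8% → €1.8728
Picture frame (8x10) €29.35: all other tangible goods → 6.5% → €1.90775
Eye drops €8.00: nonprescription drugs → 5.5% → €0.44
Hot soup (large) €7.72: restaurant meals → 3.5% → €0.2702
Subtotal = €352.01; unrounded tax = €29.31335 → €29.31; total due = €381.32

€381.32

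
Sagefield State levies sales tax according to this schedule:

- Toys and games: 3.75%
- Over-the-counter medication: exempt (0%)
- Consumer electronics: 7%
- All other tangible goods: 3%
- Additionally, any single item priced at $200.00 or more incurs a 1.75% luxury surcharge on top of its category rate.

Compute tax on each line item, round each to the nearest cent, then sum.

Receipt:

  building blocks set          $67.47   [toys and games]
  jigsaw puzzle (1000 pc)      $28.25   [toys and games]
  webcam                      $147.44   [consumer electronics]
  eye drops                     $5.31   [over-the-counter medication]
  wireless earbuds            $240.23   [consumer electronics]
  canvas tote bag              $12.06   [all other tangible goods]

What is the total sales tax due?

Building blocks set $67.47: toys and games → 3.75% → $2.53
Jigsaw puzzle (1000 pc) $28.25: toys and games → 3.75% → $1.06
Webcam $147.44: consumer electronics → 7% → $10.32
Eye drops $5.31: over-the-counter medication → 0% → $0.00
Wireless earbuds $240.23: consumer electronics → 7% + 1.75% surcharge = 8.75% → $21.02
Canvas tote bag $12.06: all other tangible goods → 3% → $0.36
Total tax = $2.53 + $1.06 + $10.32 + $21.02 + $0.36 = $35.29

$35.29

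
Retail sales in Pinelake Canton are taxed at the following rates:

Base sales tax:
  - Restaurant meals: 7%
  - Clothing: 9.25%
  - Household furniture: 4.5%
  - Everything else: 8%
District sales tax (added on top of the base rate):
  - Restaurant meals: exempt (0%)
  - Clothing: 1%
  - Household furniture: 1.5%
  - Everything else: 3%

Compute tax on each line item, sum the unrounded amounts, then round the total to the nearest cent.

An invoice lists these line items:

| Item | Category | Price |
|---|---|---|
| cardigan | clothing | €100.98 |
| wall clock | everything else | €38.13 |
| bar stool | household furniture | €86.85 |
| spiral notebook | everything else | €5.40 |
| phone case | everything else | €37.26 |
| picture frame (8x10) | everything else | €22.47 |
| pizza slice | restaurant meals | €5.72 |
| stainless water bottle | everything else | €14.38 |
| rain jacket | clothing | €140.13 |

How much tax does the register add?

Cardigan €100.98: clothing → 9.25% + 1% district = 10.25% → €10.35045
Wall clock €38.13: everything else → 8% + 3% district = 11% → €4.1943
Bar stool €86.85: household furniture → 4.5% + 1.5% district = 6% → €5.211
Spiral notebook €5.40: everything else → 8% + 3% district = 11% → €0.594
Phone case €37.26: everything else → 8% + 3% district = 11% → €4.0986
Picture frame (8x10) €22.47: everything else → 8% + 3% district = 11% → €2.4717
Pizza slice €5.72: restaurant meals → 7% + 0% district = 7% → €0.4004
Stainless water bottle €14.38: everything else → 8% + 3% district = 11% → €1.5818
Rain jacket €140.13: clothing → 9.25% + 1% district = 10.25% → €14.363325
Unrounded tax sum = €43.265575 → €43.27

€43.27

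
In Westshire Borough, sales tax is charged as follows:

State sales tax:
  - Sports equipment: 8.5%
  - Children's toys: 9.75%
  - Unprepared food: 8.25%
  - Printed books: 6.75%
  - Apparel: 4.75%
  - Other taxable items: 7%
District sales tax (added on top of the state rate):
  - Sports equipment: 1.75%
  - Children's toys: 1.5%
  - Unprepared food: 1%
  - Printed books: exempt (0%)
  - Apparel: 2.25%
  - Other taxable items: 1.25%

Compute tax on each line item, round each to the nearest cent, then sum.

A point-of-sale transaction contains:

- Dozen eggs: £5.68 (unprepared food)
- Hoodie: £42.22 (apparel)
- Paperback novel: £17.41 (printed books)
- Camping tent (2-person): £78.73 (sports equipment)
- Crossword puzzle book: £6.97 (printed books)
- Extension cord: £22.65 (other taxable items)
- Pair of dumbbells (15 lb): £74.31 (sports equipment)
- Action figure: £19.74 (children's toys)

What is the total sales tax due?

£24.92

Dozen eggs £5.68: unprepared food → 8.25% + 1% district = 9.25% → £0.53
Hoodie £42.22: apparel → 4.75% + 2.25% district = 7% → £2.96
Paperback novel £17.41: printed books → 6.75% + 0% district = 6.75% → £1.18
Camping tent (2-person) £78.73: sports equipment → 8.5% + 1.75% district = 10.25% → £8.07
Crossword puzzle book £6.97: printed books → 6.75% + 0% district = 6.75% → £0.47
Extension cord £22.65: other taxable items → 7% + 1.25% district = 8.25% → £1.87
Pair of dumbbells (15 lb) £74.31: sports equipment → 8.5% + 1.75% district = 10.25% → £7.62
Action figure £19.74: children's toys → 9.75% + 1.5% district = 11.25% → £2.22
Total tax = £0.53 + £2.96 + £1.18 + £8.07 + £0.47 + £1.87 + £7.62 + £2.22 = £24.92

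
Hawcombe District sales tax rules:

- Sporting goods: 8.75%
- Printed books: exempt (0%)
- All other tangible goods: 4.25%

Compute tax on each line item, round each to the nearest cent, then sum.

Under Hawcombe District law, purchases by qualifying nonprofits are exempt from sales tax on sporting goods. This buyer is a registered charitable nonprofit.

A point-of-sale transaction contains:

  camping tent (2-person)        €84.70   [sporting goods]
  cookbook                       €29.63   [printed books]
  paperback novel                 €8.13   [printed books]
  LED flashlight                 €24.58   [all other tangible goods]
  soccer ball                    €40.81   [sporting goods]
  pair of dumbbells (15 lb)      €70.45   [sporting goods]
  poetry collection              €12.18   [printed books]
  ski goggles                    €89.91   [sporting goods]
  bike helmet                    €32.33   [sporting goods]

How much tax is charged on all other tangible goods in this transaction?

€1.04

LED flashlight €24.58: all other tangible goods → 4.25% → €1.04
Tax on all other tangible goods = €1.04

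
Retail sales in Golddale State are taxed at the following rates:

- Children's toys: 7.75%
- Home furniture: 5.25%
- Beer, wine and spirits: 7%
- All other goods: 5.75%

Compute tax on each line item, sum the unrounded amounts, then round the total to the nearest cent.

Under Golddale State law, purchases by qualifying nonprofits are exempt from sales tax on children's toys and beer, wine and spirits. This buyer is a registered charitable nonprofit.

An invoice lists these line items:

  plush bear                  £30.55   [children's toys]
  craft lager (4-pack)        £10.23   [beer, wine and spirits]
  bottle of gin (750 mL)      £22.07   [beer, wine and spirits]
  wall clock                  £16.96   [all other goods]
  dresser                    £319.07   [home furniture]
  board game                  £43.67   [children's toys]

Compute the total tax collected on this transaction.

Plush bear £30.55: children's toys, buyer-exempt → 0% → £0.00
Craft lager (4-pack) £10.23: beer, wine and spirits, buyer-exempt → 0% → £0.00
Bottle of gin (750 mL) £22.07: beer, wine and spirits, buyer-exempt → 0% → £0.00
Wall clock £16.96: all other goods → 5.75% → £0.9752
Dresser £319.07: home furniture → 5.25% → £16.751175
Board game £43.67: children's toys, buyer-exempt → 0% → £0.00
Unrounded tax sum = £17.726375 → £17.73

£17.73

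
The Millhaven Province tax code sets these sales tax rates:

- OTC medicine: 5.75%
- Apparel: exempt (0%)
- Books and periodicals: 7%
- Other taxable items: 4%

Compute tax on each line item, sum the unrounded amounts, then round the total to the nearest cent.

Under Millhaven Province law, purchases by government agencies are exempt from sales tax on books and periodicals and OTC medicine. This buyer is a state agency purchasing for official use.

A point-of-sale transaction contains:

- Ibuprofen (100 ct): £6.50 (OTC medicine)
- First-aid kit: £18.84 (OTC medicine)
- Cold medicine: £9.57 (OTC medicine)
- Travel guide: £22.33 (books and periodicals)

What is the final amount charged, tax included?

Ibuprofen (100 ct) £6.50: OTC medicine, buyer-exempt → 0% → £0.00
First-aid kit £18.84: OTC medicine, buyer-exempt → 0% → £0.00
Cold medicine £9.57: OTC medicine, buyer-exempt → 0% → £0.00
Travel guide £22.33: books and periodicals, buyer-exempt → 0% → £0.00
Subtotal = £57.24; unrounded tax = £0.00 → £0.00; total due = £57.24

£57.24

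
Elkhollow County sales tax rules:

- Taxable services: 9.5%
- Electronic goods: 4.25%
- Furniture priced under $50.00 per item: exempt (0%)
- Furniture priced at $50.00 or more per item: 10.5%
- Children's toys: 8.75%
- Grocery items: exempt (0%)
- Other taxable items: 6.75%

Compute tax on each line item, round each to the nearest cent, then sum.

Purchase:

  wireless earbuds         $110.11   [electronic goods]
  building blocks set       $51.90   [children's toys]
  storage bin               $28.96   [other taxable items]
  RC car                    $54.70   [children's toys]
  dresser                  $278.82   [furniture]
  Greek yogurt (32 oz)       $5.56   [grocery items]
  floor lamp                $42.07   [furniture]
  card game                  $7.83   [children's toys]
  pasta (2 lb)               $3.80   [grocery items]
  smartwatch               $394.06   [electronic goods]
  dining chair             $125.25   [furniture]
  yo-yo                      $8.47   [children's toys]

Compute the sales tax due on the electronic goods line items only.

Wireless earbuds $110.11: electronic goods → 4.25% → $4.68
Smartwatch $394.06: electronic goods → 4.25% → $16.75
Tax on electronic goods = $4.68 + $16.75 = $21.43

$21.43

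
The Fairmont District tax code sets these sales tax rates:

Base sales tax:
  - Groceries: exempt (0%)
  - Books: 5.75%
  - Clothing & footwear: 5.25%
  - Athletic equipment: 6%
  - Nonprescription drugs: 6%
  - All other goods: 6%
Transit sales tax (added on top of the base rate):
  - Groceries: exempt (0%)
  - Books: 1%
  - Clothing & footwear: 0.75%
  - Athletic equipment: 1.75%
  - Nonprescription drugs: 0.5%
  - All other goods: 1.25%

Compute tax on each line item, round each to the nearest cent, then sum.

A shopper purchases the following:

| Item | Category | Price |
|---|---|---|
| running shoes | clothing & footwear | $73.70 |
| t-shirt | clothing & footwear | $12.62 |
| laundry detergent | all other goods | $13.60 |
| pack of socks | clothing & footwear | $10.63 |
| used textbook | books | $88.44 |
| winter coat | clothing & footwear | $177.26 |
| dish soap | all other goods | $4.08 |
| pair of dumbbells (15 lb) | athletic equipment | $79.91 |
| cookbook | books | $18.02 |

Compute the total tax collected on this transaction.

$31.13

Running shoes $73.70: clothing & footwear → 5.25% + 0.75% transit = 6% → $4.42
T-shirt $12.62: clothing & footwear → 5.25% + 0.75% transit = 6% → $0.76
Laundry detergent $13.60: all other goods → 6% + 1.25% transit = 7.25% → $0.99
Pack of socks $10.63: clothing & footwear → 5.25% + 0.75% transit = 6% → $0.64
Used textbook $88.44: books → 5.75% + 1% transit = 6.75% → $5.97
Winter coat $177.26: clothing & footwear → 5.25% + 0.75% transit = 6% → $10.64
Dish soap $4.08: all other goods → 6% + 1.25% transit = 7.25% → $0.30
Pair of dumbbells (15 lb) $79.91: athletic equipment → 6% + 1.75% transit = 7.75% → $6.19
Cookbook $18.02: books → 5.75% + 1% transit = 6.75% → $1.22
Total tax = $4.42 + $0.76 + $0.99 + $0.64 + $5.97 + $10.64 + $0.30 + $6.19 + $1.22 = $31.13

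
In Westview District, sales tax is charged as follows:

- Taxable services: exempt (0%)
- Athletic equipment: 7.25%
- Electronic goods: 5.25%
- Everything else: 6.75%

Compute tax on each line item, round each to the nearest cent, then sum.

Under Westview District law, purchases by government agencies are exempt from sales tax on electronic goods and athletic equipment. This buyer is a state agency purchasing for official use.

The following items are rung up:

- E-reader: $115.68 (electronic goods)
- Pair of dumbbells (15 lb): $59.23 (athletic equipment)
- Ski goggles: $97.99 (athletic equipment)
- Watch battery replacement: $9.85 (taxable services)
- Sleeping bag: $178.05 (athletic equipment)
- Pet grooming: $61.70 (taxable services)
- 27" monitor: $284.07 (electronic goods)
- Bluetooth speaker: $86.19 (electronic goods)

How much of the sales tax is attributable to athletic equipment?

$0.00

Pair of dumbbells (15 lb) $59.23: athletic equipment, buyer-exempt → 0% → $0.00
Ski goggles $97.99: athletic equipment, buyer-exempt → 0% → $0.00
Sleeping bag $178.05: athletic equipment, buyer-exempt → 0% → $0.00
Tax on athletic equipment = $0.00 + $0.00 + $0.00 = $0.00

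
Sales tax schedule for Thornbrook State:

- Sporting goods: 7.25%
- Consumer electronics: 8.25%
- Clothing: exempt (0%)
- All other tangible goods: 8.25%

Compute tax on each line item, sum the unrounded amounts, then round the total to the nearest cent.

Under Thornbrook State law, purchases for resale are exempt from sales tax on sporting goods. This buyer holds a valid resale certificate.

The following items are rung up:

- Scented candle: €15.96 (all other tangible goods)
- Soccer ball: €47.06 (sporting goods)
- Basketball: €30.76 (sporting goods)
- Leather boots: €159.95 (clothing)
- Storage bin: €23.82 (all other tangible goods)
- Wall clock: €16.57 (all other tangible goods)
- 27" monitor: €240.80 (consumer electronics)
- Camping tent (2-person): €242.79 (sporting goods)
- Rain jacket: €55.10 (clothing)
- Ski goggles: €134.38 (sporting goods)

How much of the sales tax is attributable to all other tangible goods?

€4.65

Scented candle €15.96: all other tangible goods → 8.25% → €1.3167
Storage bin €23.82: all other tangible goods → 8.25% → €1.96515
Wall clock €16.57: all other tangible goods → 8.25% → €1.367025
Tax on all other tangible goods: unrounded sum = €4.648875 → €4.65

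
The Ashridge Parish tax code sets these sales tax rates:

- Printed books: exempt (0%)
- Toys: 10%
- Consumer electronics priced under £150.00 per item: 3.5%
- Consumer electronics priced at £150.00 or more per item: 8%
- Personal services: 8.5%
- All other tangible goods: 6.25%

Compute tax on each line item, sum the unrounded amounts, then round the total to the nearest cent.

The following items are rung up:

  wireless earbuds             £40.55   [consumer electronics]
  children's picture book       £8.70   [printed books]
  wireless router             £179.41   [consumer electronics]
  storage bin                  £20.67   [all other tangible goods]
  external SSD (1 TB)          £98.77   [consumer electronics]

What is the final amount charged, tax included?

£368.62

Wireless earbuds £40.55: consumer electronics, under £150.00 → 3.5% → £1.41925
Children's picture book £8.70: printed books → 0% → £0.00
Wireless router £179.41: consumer electronics, £150.00 or more → 8% → £14.3528
Storage bin £20.67: all other tangible goods → 6.25% → £1.291875
External SSD (1 TB) £98.77: consumer electronics, under £150.00 → 3.5% → £3.45695
Subtotal = £348.10; unrounded tax = £20.520875 → £20.52; total due = £368.62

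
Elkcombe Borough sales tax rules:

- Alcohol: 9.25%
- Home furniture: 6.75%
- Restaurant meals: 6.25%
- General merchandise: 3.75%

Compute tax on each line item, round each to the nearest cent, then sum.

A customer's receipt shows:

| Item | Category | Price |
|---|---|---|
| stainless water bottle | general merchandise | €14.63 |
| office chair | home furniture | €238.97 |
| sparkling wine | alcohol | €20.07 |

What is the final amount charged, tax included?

Stainless water bottle €14.63: general merchandise → 3.75% → €0.55
Office chair €238.97: home furniture → 6.75% → €16.13
Sparkling wine €20.07: alcohol → 9.25% → €1.86
Subtotal = €273.67; tax = €18.54; total due = €292.21

€292.21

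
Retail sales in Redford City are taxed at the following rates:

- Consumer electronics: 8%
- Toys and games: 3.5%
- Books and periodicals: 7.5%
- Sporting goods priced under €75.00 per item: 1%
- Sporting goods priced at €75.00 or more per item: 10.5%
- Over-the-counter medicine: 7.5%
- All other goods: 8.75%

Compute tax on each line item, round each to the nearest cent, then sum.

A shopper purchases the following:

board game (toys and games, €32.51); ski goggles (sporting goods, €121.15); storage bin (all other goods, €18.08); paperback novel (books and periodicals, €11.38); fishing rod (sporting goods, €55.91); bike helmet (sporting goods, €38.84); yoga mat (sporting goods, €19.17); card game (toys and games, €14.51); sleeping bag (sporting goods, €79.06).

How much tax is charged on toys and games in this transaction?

€1.65

Board game €32.51: toys and games → 3.5% → €1.14
Card game €14.51: toys and games → 3.5% → €0.51
Tax on toys and games = €1.14 + €0.51 = €1.65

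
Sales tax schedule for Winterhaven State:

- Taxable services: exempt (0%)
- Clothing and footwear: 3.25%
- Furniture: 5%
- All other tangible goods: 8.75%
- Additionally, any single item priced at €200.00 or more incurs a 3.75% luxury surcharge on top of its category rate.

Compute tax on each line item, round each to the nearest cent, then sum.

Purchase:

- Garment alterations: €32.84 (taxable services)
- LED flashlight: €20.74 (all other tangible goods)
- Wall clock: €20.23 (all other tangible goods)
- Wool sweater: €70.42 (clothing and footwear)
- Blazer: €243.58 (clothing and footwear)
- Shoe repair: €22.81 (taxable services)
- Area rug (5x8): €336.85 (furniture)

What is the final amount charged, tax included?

Garment alterations €32.84: taxable services → 0% → €0.00
LED flashlight €20.74: all other tangible goods → 8.75% → €1.81
Wall clock €20.23: all other tangible goods → 8.75% → €1.77
Wool sweater €70.42: clothing and footwear → 3.25% → €2.29
Blazer €243.58: clothing and footwear → 3.25% + 3.75% surcharge = 7% → €17.05
Shoe repair €22.81: taxable services → 0% → €0.00
Area rug (5x8) €336.85: furniture → 5% + 3.75% surcharge = 8.75% → €29.47
Subtotal = €747.47; tax = €52.39; total due = €799.86

€799.86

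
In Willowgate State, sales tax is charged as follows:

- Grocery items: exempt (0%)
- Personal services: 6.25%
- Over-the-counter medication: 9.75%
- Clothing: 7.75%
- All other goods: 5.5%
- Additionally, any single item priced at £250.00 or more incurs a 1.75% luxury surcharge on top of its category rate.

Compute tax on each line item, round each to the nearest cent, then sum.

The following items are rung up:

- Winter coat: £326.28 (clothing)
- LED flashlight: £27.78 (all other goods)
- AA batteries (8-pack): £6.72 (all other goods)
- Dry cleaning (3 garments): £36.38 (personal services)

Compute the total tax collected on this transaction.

Winter coat £326.28: clothing → 7.75% + 1.75% surcharge = 9.5% → £31.00
LED flashlight £27.78: all other goods → 5.5% → £1.53
AA batteries (8-pack) £6.72: all other goods → 5.5% → £0.37
Dry cleaning (3 garments) £36.38: personal services → 6.25% → £2.27
Total tax = £31.00 + £1.53 + £0.37 + £2.27 = £35.17

£35.17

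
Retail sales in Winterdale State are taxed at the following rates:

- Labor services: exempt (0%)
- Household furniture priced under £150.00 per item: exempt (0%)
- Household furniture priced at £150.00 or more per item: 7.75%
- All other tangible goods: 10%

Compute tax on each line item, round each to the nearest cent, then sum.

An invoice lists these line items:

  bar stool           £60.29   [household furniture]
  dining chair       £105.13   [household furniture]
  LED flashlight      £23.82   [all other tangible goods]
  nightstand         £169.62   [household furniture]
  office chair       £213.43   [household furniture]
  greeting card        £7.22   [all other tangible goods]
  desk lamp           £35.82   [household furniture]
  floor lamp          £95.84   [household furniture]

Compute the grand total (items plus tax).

£743.96

Bar stool £60.29: household furniture, under £150.00 → 0% → £0.00
Dining chair £105.13: household furniture, under £150.00 → 0% → £0.00
LED flashlight £23.82: all other tangible goods → 10% → £2.38
Nightstand £169.62: household furniture, £150.00 or more → 7.75% → £13.15
Office chair £213.43: household furniture, £150.00 or more → 7.75% → £16.54
Greeting card £7.22: all other tangible goods → 10% → £0.72
Desk lamp £35.82: household furniture, under £150.00 → 0% → £0.00
Floor lamp £95.84: household furniture, under £150.00 → 0% → £0.00
Subtotal = £711.17; tax = £32.79; total due = £743.96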